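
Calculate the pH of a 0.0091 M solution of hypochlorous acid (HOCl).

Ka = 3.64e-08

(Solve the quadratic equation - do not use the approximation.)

x² + Ka×x - Ka×C = 0. Using quadratic formula: [H⁺] = 1.8182e-05

pH = 4.74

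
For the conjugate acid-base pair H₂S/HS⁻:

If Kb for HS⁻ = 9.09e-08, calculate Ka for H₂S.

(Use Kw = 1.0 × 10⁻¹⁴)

For a conjugate pair Ka × Kb = Kw, so Ka = Kw/Kb = 1.0 × 10⁻¹⁴ / 9.09e-08 = 1.10e-07.

K_a = 1.10e-07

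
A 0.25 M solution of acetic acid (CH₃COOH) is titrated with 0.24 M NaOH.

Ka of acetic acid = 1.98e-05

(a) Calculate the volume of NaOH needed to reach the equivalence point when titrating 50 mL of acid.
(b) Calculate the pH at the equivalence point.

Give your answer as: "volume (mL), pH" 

moles acid = 0.25 × 50/1000 = 0.0125 mol; V_base = moles/0.24 × 1000 = 52.1 mL. At equivalence only the conjugate base is present: [A⁻] = 0.0125/0.102 = 1.2245e-01 M. Kb = Kw/Ka = 5.05e-10; [OH⁻] = √(Kb × [A⁻]) = 7.8640e-06; pOH = 5.10; pH = 14 - pOH = 8.90.

V = 52.1 mL, pH = 8.90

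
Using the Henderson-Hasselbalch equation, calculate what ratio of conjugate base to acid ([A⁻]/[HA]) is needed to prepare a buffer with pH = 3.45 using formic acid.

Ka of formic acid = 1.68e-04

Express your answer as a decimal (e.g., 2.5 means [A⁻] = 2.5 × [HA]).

pKa = -log(1.68e-04) = 3.7747. pH = pKa + log([A⁻]/[HA]), so log([A⁻]/[HA]) = pH − pKa = 3.45 − 3.7747 = -0.3247. [A⁻]/[HA] = 10^(-0.3247) = 0.473

[A⁻]/[HA] = 0.473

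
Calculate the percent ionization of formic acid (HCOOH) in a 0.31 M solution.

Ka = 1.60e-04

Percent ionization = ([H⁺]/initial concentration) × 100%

Using Ka equilibrium: x² + Ka×x - Ka×C = 0. Solving: [H⁺] = 6.9632e-03. Percent = (6.9632e-03/0.31) × 100

Percent ionization = 2.25%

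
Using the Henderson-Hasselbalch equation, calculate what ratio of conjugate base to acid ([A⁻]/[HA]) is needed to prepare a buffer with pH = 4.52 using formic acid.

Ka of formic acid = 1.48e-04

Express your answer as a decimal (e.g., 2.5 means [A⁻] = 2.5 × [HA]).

pKa = -log(1.48e-04) = 3.8297. pH = pKa + log([A⁻]/[HA]), so log([A⁻]/[HA]) = pH − pKa = 4.52 − 3.8297 = 0.6903. [A⁻]/[HA] = 10^(0.6903) = 4.90

[A⁻]/[HA] = 4.90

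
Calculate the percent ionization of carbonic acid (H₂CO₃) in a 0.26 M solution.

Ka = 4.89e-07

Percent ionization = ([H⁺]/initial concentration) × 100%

Using Ka equilibrium: x² + Ka×x - Ka×C = 0. Solving: [H⁺] = 3.5632e-04. Percent = (3.5632e-04/0.26) × 100

Percent ionization = 0.137%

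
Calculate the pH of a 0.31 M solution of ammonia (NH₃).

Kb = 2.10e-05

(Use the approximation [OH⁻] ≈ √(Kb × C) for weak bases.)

[OH⁻] = √(Kb × C) = √(2.10e-05 × 0.31) = 2.5515e-03. pOH = 2.59, pH = 14 - pOH

pH = 11.41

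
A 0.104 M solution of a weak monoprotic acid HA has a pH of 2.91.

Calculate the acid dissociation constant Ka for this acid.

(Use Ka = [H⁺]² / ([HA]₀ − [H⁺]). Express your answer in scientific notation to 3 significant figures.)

[H⁺] = 10^(−pH) = 10^(−2.91) = 1.230e-03 M. For HA ⇌ H⁺ + A⁻, Ka = [H⁺][A⁻]/[HA] = [H⁺]² / ([HA]₀ − [H⁺]) = (1.230e-03)² / (0.104 − 1.230e-03) = 1.47e-05.

K_a = 1.47e-05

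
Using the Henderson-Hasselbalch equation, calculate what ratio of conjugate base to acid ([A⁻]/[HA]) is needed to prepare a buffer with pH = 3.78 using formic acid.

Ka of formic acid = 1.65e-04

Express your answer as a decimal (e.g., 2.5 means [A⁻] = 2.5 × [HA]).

pKa = -log(1.65e-04) = 3.7825. pH = pKa + log([A⁻]/[HA]), so log([A⁻]/[HA]) = pH − pKa = 3.78 − 3.7825 = -0.0025. [A⁻]/[HA] = 10^(-0.0025) = 0.994

[A⁻]/[HA] = 0.994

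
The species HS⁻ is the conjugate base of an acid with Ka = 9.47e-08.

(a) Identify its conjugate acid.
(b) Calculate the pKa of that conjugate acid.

(a) The conjugate acid is formed by adding one H⁺ to HS⁻, giving H₂S. (b) pKa = -log(Ka) = -log(9.47e-08) = 7.02.

Conjugate acid: H₂S; pK_a = 7.02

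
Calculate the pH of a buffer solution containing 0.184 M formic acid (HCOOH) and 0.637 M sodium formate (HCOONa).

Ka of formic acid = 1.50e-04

pKa = -log(1.50e-04) = 3.82. pH = pKa + log([A⁻]/[HA]) = 3.82 + log(0.637/0.184)

pH = 4.36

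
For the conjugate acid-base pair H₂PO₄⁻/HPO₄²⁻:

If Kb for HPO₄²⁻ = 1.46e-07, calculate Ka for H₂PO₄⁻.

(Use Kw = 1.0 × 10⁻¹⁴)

For a conjugate pair Ka × Kb = Kw, so Ka = Kw/Kb = 1.0 × 10⁻¹⁴ / 1.46e-07 = 6.85e-08.

K_a = 6.85e-08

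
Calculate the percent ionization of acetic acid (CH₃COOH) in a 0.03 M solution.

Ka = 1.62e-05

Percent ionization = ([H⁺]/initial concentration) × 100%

Using Ka equilibrium: x² + Ka×x - Ka×C = 0. Solving: [H⁺] = 6.8908e-04. Percent = (6.8908e-04/0.03) × 100

Percent ionization = 2.3%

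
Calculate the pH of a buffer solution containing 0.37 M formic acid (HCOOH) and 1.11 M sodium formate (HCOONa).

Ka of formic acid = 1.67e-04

pKa = -log(1.67e-04) = 3.78. pH = pKa + log([A⁻]/[HA]) = 3.78 + log(1.11/0.37)

pH = 4.25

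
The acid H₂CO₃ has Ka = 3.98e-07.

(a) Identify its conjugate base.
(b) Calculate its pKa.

(a) The conjugate base is formed by removing one H⁺ from H₂CO₃, giving HCO₃⁻. (b) pKa = -log(Ka) = -log(3.98e-07) = 6.40.

Conjugate base: HCO₃⁻; pK_a = 6.40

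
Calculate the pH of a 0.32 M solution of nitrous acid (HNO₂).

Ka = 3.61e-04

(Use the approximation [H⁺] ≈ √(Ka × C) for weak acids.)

[H⁺] = √(Ka × C) = √(3.61e-04 × 0.32) = 1.0748e-02. pH = -log(1.0748e-02)

pH = 1.97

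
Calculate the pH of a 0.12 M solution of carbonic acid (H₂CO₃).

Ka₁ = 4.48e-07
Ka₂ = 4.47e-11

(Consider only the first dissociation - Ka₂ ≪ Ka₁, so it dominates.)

First dissociation dominates. From Ka₁ = [H⁺][HA⁻]/[H₂A], x² + Ka₁·x − Ka₁·C = 0 with C = 0.12 M and Ka₁ = 4.48e-07. Solving: [H⁺] = (−Ka₁ + √(Ka₁² + 4·Ka₁·C)) / 2 = 2.3164e-04 M. pH = -log(2.3164e-04) = 3.64.

pH = 3.64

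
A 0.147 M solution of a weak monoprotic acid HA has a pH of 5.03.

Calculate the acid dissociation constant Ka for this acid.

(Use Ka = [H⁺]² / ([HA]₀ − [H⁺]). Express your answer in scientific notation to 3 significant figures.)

[H⁺] = 10^(−pH) = 10^(−5.03) = 9.333e-06 M. For HA ⇌ H⁺ + A⁻, Ka = [H⁺][A⁻]/[HA] = [H⁺]² / ([HA]₀ − [H⁺]) = (9.333e-06)² / (0.147 − 9.333e-06) = 5.93e-10.

K_a = 5.93e-10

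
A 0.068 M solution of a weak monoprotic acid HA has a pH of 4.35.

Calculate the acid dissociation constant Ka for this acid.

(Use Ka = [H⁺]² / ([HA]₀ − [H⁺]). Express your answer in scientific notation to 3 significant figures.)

[H⁺] = 10^(−pH) = 10^(−4.35) = 4.467e-05 M. For HA ⇌ H⁺ + A⁻, Ka = [H⁺][A⁻]/[HA] = [H⁺]² / ([HA]₀ − [H⁺]) = (4.467e-05)² / (0.068 − 4.467e-05) = 2.94e-08.

K_a = 2.94e-08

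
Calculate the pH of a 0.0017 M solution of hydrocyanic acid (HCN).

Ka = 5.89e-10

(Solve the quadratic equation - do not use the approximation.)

x² + Ka×x - Ka×C = 0. Using quadratic formula: [H⁺] = 1.0004e-06

pH = 6.00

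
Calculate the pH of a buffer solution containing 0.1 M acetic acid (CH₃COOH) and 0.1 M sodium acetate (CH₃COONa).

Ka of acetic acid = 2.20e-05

pKa = -log(2.20e-05) = 4.66. pH = pKa + log([A⁻]/[HA]) = 4.66 + log(0.1/0.1)

pH = 4.66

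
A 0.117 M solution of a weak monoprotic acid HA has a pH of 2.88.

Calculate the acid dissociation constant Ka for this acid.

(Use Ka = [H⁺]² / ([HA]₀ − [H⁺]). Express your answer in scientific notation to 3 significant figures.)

[H⁺] = 10^(−pH) = 10^(−2.88) = 1.318e-03 M. For HA ⇌ H⁺ + A⁻, Ka = [H⁺][A⁻]/[HA] = [H⁺]² / ([HA]₀ − [H⁺]) = (1.318e-03)² / (0.117 − 1.318e-03) = 1.50e-05.

K_a = 1.50e-05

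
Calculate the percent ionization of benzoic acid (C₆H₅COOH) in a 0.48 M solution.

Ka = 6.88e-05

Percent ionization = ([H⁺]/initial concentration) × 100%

Using Ka equilibrium: x² + Ka×x - Ka×C = 0. Solving: [H⁺] = 5.7124e-03. Percent = (5.7124e-03/0.48) × 100

Percent ionization = 1.19%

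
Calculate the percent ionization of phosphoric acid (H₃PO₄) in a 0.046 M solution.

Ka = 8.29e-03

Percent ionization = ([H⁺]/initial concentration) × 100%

Using Ka equilibrium: x² + Ka×x - Ka×C = 0. Solving: [H⁺] = 1.5818e-02. Percent = (1.5818e-02/0.046) × 100

Percent ionization = 34.4%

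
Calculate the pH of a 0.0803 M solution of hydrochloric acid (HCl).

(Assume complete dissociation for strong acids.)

[H⁺] = 0.0803 M for strong acid. pH = -log[H⁺] = -log(0.0803)

pH = 1.10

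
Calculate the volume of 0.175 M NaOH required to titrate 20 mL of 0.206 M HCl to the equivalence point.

At equivalence: moles acid = moles base. moles HCl = 0.206 × 20/1000 = 0.00412 mol. V_base = moles / 0.175 × 1000 = 23.5 mL.

V_{base} = 23.5 mL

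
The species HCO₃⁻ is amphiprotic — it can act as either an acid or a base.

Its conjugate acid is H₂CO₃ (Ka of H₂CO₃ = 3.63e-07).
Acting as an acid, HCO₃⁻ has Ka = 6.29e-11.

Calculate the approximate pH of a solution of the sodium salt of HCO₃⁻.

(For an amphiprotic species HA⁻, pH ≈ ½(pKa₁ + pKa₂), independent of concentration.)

pKa₁ = -log(3.63e-07) = 6.44; pKa₂ = -log(6.29e-11) = 10.20. For an amphiprotic species, pH ≈ ½(pKa₁ + pKa₂) = ½(6.44 + 10.20) = 8.32.

pH = 8.32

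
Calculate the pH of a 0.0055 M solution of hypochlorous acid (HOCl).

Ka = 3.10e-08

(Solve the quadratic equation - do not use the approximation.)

x² + Ka×x - Ka×C = 0. Using quadratic formula: [H⁺] = 1.3042e-05

pH = 4.88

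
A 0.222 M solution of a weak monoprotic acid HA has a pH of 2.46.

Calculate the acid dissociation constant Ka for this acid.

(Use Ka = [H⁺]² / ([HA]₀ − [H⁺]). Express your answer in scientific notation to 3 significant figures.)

[H⁺] = 10^(−pH) = 10^(−2.46) = 3.467e-03 M. For HA ⇌ H⁺ + A⁻, Ka = [H⁺][A⁻]/[HA] = [H⁺]² / ([HA]₀ − [H⁺]) = (3.467e-03)² / (0.222 − 3.467e-03) = 5.50e-05.

K_a = 5.50e-05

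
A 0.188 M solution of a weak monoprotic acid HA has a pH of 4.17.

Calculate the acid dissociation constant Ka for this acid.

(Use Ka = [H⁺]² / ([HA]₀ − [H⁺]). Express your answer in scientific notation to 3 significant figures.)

[H⁺] = 10^(−pH) = 10^(−4.17) = 6.761e-05 M. For HA ⇌ H⁺ + A⁻, Ka = [H⁺][A⁻]/[HA] = [H⁺]² / ([HA]₀ − [H⁺]) = (6.761e-05)² / (0.188 − 6.761e-05) = 2.43e-08.

K_a = 2.43e-08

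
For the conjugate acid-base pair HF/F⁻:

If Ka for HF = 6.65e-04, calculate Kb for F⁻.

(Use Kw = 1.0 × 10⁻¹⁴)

For a conjugate pair Ka × Kb = Kw, so Kb = Kw/Ka = 1.0 × 10⁻¹⁴ / 6.65e-04 = 1.50e-11.

K_b = 1.50e-11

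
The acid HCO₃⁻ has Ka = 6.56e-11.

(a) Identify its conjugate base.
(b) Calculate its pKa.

(a) The conjugate base is formed by removing one H⁺ from HCO₃⁻, giving CO₃²⁻. (b) pKa = -log(Ka) = -log(6.56e-11) = 10.18.

Conjugate base: CO₃²⁻; pK_a = 10.18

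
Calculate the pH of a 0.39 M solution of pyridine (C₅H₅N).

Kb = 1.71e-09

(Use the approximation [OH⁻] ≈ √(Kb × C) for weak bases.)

[OH⁻] = √(Kb × C) = √(1.71e-09 × 0.39) = 2.5824e-05. pOH = 4.59, pH = 14 - pOH

pH = 9.41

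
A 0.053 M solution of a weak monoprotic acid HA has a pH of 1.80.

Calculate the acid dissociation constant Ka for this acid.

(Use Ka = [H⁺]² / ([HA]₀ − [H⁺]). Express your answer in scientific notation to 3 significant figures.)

[H⁺] = 10^(−pH) = 10^(−1.80) = 1.585e-02 M. For HA ⇌ H⁺ + A⁻, Ka = [H⁺][A⁻]/[HA] = [H⁺]² / ([HA]₀ − [H⁺]) = (1.585e-02)² / (0.053 − 1.585e-02) = 6.76e-03.

K_a = 6.76e-03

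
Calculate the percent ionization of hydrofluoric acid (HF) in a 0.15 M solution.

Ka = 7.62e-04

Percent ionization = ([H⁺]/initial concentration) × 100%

Using Ka equilibrium: x² + Ka×x - Ka×C = 0. Solving: [H⁺] = 1.0317e-02. Percent = (1.0317e-02/0.15) × 100

Percent ionization = 6.88%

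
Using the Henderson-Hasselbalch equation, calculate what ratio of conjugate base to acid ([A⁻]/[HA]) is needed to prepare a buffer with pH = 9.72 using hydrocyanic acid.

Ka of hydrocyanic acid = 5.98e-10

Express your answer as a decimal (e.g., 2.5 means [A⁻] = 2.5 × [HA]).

pKa = -log(5.98e-10) = 9.2233. pH = pKa + log([A⁻]/[HA]), so log([A⁻]/[HA]) = pH − pKa = 9.72 − 9.2233 = 0.4967. [A⁻]/[HA] = 10^(0.4967) = 3.14

[A⁻]/[HA] = 3.14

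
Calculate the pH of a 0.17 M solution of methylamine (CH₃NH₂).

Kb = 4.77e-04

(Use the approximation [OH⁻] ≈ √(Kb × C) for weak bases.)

[OH⁻] = √(Kb × C) = √(4.77e-04 × 0.17) = 9.0050e-03. pOH = 2.05, pH = 14 - pOH

pH = 11.95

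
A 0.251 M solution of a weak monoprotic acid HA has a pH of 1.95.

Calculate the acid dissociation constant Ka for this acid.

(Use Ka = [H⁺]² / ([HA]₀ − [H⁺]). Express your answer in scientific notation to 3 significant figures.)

[H⁺] = 10^(−pH) = 10^(−1.95) = 1.122e-02 M. For HA ⇌ H⁺ + A⁻, Ka = [H⁺][A⁻]/[HA] = [H⁺]² / ([HA]₀ − [H⁺]) = (1.122e-02)² / (0.251 − 1.122e-02) = 5.25e-04.

K_a = 5.25e-04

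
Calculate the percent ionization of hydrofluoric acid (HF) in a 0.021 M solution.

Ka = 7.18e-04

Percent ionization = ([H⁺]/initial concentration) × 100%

Using Ka equilibrium: x² + Ka×x - Ka×C = 0. Solving: [H⁺] = 3.5406e-03. Percent = (3.5406e-03/0.021) × 100

Percent ionization = 16.9%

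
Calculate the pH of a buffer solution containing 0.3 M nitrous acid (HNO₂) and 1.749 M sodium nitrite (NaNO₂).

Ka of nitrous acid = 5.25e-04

pKa = -log(5.25e-04) = 3.28. pH = pKa + log([A⁻]/[HA]) = 3.28 + log(1.749/0.3)

pH = 4.05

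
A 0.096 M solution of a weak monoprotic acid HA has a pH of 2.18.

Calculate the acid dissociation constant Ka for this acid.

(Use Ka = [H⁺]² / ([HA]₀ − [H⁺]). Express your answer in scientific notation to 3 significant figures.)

[H⁺] = 10^(−pH) = 10^(−2.18) = 6.607e-03 M. For HA ⇌ H⁺ + A⁻, Ka = [H⁺][A⁻]/[HA] = [H⁺]² / ([HA]₀ − [H⁺]) = (6.607e-03)² / (0.096 − 6.607e-03) = 4.88e-04.

K_a = 4.88e-04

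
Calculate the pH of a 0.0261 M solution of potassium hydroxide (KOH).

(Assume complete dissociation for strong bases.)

[OH⁻] = 0.0261 M for strong base. pOH = -log[OH⁻] = 1.58, pH = 14 - pOH

pH = 12.42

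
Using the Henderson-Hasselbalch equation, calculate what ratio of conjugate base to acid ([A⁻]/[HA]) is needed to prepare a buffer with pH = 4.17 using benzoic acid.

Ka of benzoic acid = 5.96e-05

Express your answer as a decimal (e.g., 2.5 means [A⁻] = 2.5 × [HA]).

pKa = -log(5.96e-05) = 4.2248. pH = pKa + log([A⁻]/[HA]), so log([A⁻]/[HA]) = pH − pKa = 4.17 − 4.2248 = -0.0548. [A⁻]/[HA] = 10^(-0.0548) = 0.882

[A⁻]/[HA] = 0.882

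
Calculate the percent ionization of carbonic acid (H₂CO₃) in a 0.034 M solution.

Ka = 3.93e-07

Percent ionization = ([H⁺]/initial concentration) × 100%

Using Ka equilibrium: x² + Ka×x - Ka×C = 0. Solving: [H⁺] = 1.1540e-04. Percent = (1.1540e-04/0.034) × 100

Percent ionization = 0.339%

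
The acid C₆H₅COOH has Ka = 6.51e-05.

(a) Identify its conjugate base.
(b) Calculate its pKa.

(a) The conjugate base is formed by removing one H⁺ from C₆H₅COOH, giving C₆H₅COO⁻. (b) pKa = -log(Ka) = -log(6.51e-05) = 4.19.

Conjugate base: C₆H₅COO⁻; pK_a = 4.19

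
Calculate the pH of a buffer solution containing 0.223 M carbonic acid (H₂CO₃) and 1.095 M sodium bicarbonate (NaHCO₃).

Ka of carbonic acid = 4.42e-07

pKa = -log(4.42e-07) = 6.35. pH = pKa + log([A⁻]/[HA]) = 6.35 + log(1.095/0.223)

pH = 7.05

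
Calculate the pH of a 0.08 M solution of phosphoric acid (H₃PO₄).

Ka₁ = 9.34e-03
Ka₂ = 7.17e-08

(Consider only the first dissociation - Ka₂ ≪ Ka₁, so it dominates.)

First dissociation dominates. From Ka₁ = [H⁺][HA⁻]/[H₂A], x² + Ka₁·x − Ka₁·C = 0 with C = 0.08 M and Ka₁ = 9.34e-03. Solving: [H⁺] = (−Ka₁ + √(Ka₁² + 4·Ka₁·C)) / 2 = 2.3061e-02 M. pH = -log(2.3061e-02) = 1.64.

pH = 1.64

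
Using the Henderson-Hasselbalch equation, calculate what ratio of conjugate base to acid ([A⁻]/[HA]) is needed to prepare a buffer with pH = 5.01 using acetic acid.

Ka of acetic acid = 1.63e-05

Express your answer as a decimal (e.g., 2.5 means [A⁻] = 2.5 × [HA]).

pKa = -log(1.63e-05) = 4.7878. pH = pKa + log([A⁻]/[HA]), so log([A⁻]/[HA]) = pH − pKa = 5.01 − 4.7878 = 0.2222. [A⁻]/[HA] = 10^(0.2222) = 1.67

[A⁻]/[HA] = 1.67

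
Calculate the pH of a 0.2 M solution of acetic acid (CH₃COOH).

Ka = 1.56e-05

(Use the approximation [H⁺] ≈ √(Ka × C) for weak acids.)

[H⁺] = √(Ka × C) = √(1.56e-05 × 0.2) = 1.7664e-03. pH = -log(1.7664e-03)

pH = 2.75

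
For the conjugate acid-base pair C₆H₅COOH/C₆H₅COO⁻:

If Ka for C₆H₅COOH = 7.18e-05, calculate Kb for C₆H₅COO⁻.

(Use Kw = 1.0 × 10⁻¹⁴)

For a conjugate pair Ka × Kb = Kw, so Kb = Kw/Ka = 1.0 × 10⁻¹⁴ / 7.18e-05 = 1.39e-10.

K_b = 1.39e-10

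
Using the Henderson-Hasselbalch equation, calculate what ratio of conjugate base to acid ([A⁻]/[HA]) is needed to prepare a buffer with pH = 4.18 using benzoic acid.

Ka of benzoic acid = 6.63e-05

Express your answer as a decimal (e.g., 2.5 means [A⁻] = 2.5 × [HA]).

pKa = -log(6.63e-05) = 4.1785. pH = pKa + log([A⁻]/[HA]), so log([A⁻]/[HA]) = pH − pKa = 4.18 − 4.1785 = 0.0015. [A⁻]/[HA] = 10^(0.0015) = 1.00

[A⁻]/[HA] = 1.00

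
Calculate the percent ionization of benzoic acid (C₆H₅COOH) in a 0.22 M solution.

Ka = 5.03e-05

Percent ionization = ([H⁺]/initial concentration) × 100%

Using Ka equilibrium: x² + Ka×x - Ka×C = 0. Solving: [H⁺] = 3.3015e-03. Percent = (3.3015e-03/0.22) × 100

Percent ionization = 1.5%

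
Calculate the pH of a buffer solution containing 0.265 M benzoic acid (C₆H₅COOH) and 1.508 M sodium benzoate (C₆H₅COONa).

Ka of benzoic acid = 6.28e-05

pKa = -log(6.28e-05) = 4.20. pH = pKa + log([A⁻]/[HA]) = 4.20 + log(1.508/0.265)

pH = 4.96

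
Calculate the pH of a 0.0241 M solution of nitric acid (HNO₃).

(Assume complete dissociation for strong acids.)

[H⁺] = 0.0241 M for strong acid. pH = -log[H⁺] = -log(0.0241)

pH = 1.62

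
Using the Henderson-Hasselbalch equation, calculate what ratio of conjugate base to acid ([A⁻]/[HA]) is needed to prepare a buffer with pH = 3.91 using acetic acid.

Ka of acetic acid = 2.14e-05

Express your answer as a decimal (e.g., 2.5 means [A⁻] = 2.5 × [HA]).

pKa = -log(2.14e-05) = 4.6696. pH = pKa + log([A⁻]/[HA]), so log([A⁻]/[HA]) = pH − pKa = 3.91 − 4.6696 = -0.7596. [A⁻]/[HA] = 10^(-0.7596) = 0.174

[A⁻]/[HA] = 0.174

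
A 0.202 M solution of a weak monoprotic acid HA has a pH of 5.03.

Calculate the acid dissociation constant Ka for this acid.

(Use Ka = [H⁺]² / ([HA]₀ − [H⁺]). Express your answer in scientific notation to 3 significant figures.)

[H⁺] = 10^(−pH) = 10^(−5.03) = 9.333e-06 M. For HA ⇌ H⁺ + A⁻, Ka = [H⁺][A⁻]/[HA] = [H⁺]² / ([HA]₀ − [H⁺]) = (9.333e-06)² / (0.202 − 9.333e-06) = 4.31e-10.

K_a = 4.31e-10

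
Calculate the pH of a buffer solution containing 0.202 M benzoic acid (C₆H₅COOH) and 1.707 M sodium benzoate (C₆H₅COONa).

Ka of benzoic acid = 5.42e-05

pKa = -log(5.42e-05) = 4.27. pH = pKa + log([A⁻]/[HA]) = 4.27 + log(1.707/0.202)

pH = 5.19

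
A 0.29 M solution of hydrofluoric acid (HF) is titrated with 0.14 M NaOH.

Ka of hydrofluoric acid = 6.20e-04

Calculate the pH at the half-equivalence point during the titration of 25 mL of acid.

At half-equivalence [HA] = [A⁻], so Henderson-Hasselbalch gives pH = pKa = -log(6.20e-04) = 3.21.

pH = pKa = 3.21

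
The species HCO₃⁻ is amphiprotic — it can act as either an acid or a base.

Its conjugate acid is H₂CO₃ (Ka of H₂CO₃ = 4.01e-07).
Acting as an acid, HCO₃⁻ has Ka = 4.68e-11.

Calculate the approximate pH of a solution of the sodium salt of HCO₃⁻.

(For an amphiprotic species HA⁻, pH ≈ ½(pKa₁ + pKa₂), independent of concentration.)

pKa₁ = -log(4.01e-07) = 6.40; pKa₂ = -log(4.68e-11) = 10.33. For an amphiprotic species, pH ≈ ½(pKa₁ + pKa₂) = ½(6.40 + 10.33) = 8.36.

pH = 8.36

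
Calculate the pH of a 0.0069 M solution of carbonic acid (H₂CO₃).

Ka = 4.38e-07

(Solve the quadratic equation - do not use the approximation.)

x² + Ka×x - Ka×C = 0. Using quadratic formula: [H⁺] = 5.4756e-05

pH = 4.26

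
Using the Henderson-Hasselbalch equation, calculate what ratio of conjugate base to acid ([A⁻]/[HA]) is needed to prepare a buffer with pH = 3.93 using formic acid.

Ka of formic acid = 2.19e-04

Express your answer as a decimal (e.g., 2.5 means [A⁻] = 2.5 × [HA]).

pKa = -log(2.19e-04) = 3.6596. pH = pKa + log([A⁻]/[HA]), so log([A⁻]/[HA]) = pH − pKa = 3.93 − 3.6596 = 0.2704. [A⁻]/[HA] = 10^(0.2704) = 1.86

[A⁻]/[HA] = 1.86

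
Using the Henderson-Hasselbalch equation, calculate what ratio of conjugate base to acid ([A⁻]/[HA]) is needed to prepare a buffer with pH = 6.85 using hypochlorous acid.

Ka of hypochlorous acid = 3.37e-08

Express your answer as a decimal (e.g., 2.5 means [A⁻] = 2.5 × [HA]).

pKa = -log(3.37e-08) = 7.4724. pH = pKa + log([A⁻]/[HA]), so log([A⁻]/[HA]) = pH − pKa = 6.85 − 7.4724 = -0.6224. [A⁻]/[HA] = 10^(-0.6224) = 0.239

[A⁻]/[HA] = 0.239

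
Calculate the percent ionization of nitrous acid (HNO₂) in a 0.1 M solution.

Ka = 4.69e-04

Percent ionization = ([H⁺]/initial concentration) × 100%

Using Ka equilibrium: x² + Ka×x - Ka×C = 0. Solving: [H⁺] = 6.6179e-03. Percent = (6.6179e-03/0.1) × 100

Percent ionization = 6.62%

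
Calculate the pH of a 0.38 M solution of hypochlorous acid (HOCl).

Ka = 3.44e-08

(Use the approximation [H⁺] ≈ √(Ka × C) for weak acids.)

[H⁺] = √(Ka × C) = √(3.44e-08 × 0.38) = 1.1433e-04. pH = -log(1.1433e-04)

pH = 3.94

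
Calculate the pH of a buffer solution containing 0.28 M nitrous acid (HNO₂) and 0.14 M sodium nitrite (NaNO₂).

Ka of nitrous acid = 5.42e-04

pKa = -log(5.42e-04) = 3.27. pH = pKa + log([A⁻]/[HA]) = 3.27 + log(0.14/0.28)

pH = 2.96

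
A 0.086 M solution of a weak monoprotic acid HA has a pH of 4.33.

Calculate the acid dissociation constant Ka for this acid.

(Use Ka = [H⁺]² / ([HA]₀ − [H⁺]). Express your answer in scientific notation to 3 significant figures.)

[H⁺] = 10^(−pH) = 10^(−4.33) = 4.677e-05 M. For HA ⇌ H⁺ + A⁻, Ka = [H⁺][A⁻]/[HA] = [H⁺]² / ([HA]₀ − [H⁺]) = (4.677e-05)² / (0.086 − 4.677e-05) = 2.55e-08.

K_a = 2.55e-08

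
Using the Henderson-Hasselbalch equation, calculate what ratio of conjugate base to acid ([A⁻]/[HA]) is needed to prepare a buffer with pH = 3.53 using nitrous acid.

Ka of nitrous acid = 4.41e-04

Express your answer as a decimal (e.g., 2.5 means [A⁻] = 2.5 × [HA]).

pKa = -log(4.41e-04) = 3.3556. pH = pKa + log([A⁻]/[HA]), so log([A⁻]/[HA]) = pH − pKa = 3.53 − 3.3556 = 0.1744. [A⁻]/[HA] = 10^(0.1744) = 1.49

[A⁻]/[HA] = 1.49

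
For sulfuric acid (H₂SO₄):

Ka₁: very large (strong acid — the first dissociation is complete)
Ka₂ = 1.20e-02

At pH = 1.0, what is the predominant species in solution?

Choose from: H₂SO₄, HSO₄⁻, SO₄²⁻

The first dissociation is complete, so H₂SO₄ itself is never the predominant species in water; pKa₂ = -log(1.20e-02) = 1.92. For a polyprotic acid the predominant species crosses at each pKa: below pKa_n the protonated form dominates, above it the deprotonated form does. At pH = 1.0, the predominant species is HSO₄⁻.

HSO₄⁻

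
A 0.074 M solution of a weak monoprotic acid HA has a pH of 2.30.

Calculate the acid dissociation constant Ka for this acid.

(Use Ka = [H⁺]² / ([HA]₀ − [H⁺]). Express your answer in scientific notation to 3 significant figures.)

[H⁺] = 10^(−pH) = 10^(−2.30) = 5.012e-03 M. For HA ⇌ H⁺ + A⁻, Ka = [H⁺][A⁻]/[HA] = [H⁺]² / ([HA]₀ − [H⁺]) = (5.012e-03)² / (0.074 − 5.012e-03) = 3.64e-04.

K_a = 3.64e-04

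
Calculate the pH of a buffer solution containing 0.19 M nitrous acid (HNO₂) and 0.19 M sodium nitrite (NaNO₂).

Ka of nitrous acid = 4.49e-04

pKa = -log(4.49e-04) = 3.35. pH = pKa + log([A⁻]/[HA]) = 3.35 + log(0.19/0.19)

pH = 3.35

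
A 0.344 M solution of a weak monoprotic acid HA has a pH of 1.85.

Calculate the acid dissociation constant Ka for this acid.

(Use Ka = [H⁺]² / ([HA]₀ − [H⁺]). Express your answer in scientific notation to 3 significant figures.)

[H⁺] = 10^(−pH) = 10^(−1.85) = 1.413e-02 M. For HA ⇌ H⁺ + A⁻, Ka = [H⁺][A⁻]/[HA] = [H⁺]² / ([HA]₀ − [H⁺]) = (1.413e-02)² / (0.344 − 1.413e-02) = 6.05e-04.

K_a = 6.05e-04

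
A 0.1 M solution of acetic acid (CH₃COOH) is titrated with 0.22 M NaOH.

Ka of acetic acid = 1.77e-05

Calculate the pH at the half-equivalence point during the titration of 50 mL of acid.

At half-equivalence [HA] = [A⁻], so Henderson-Hasselbalch gives pH = pKa = -log(1.77e-05) = 4.75.

pH = pKa = 4.75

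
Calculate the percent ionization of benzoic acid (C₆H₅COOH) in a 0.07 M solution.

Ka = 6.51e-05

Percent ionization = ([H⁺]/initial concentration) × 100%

Using Ka equilibrium: x² + Ka×x - Ka×C = 0. Solving: [H⁺] = 2.1024e-03. Percent = (2.1024e-03/0.07) × 100

Percent ionization = 3%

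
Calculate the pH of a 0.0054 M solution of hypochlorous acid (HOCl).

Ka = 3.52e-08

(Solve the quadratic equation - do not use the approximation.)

x² + Ka×x - Ka×C = 0. Using quadratic formula: [H⁺] = 1.3769e-05

pH = 4.86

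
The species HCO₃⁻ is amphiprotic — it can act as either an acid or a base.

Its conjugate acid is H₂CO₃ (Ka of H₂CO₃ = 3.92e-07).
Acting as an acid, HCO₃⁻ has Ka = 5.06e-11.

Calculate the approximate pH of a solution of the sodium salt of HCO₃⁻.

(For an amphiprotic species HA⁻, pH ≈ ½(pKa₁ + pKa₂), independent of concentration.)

pKa₁ = -log(3.92e-07) = 6.41; pKa₂ = -log(5.06e-11) = 10.30. For an amphiprotic species, pH ≈ ½(pKa₁ + pKa₂) = ½(6.41 + 10.30) = 8.35.

pH = 8.35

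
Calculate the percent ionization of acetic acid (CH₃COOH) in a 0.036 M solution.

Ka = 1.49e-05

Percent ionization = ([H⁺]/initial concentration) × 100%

Using Ka equilibrium: x² + Ka×x - Ka×C = 0. Solving: [H⁺] = 7.2498e-04. Percent = (7.2498e-04/0.036) × 100

Percent ionization = 2.01%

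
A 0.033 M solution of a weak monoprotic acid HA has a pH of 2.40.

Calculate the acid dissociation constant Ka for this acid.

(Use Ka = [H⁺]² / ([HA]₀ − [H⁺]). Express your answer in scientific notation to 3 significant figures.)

[H⁺] = 10^(−pH) = 10^(−2.40) = 3.981e-03 M. For HA ⇌ H⁺ + A⁻, Ka = [H⁺][A⁻]/[HA] = [H⁺]² / ([HA]₀ − [H⁺]) = (3.981e-03)² / (0.033 − 3.981e-03) = 5.46e-04.

K_a = 5.46e-04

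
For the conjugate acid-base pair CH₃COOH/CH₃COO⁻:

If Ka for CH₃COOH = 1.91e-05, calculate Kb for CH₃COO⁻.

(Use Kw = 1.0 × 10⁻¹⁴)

For a conjugate pair Ka × Kb = Kw, so Kb = Kw/Ka = 1.0 × 10⁻¹⁴ / 1.91e-05 = 5.24e-10.

K_b = 5.24e-10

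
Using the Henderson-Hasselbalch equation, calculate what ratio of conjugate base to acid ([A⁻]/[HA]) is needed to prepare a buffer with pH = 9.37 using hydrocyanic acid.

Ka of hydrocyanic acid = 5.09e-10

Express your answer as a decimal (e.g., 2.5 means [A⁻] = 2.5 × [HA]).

pKa = -log(5.09e-10) = 9.2933. pH = pKa + log([A⁻]/[HA]), so log([A⁻]/[HA]) = pH − pKa = 9.37 − 9.2933 = 0.0767. [A⁻]/[HA] = 10^(0.0767) = 1.19

[A⁻]/[HA] = 1.19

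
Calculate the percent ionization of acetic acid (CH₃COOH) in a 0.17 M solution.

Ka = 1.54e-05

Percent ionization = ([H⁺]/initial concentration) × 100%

Using Ka equilibrium: x² + Ka×x - Ka×C = 0. Solving: [H⁺] = 1.6103e-03. Percent = (1.6103e-03/0.17) × 100

Percent ionization = 0.947%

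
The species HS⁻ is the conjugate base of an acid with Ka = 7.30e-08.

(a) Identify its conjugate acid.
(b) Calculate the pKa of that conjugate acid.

(a) The conjugate acid is formed by adding one H⁺ to HS⁻, giving H₂S. (b) pKa = -log(Ka) = -log(7.30e-08) = 7.14.

Conjugate acid: H₂S; pK_a = 7.14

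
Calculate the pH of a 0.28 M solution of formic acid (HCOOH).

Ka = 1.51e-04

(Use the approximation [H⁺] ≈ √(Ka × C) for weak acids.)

[H⁺] = √(Ka × C) = √(1.51e-04 × 0.28) = 6.5023e-03. pH = -log(6.5023e-03)

pH = 2.19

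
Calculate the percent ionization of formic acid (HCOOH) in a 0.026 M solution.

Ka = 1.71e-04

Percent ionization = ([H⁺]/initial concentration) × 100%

Using Ka equilibrium: x² + Ka×x - Ka×C = 0. Solving: [H⁺] = 2.0248e-03. Percent = (2.0248e-03/0.026) × 100

Percent ionization = 7.79%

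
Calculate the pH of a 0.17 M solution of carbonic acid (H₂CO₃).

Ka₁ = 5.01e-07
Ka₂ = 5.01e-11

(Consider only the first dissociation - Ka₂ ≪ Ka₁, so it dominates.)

First dissociation dominates. From Ka₁ = [H⁺][HA⁻]/[H₂A], x² + Ka₁·x − Ka₁·C = 0 with C = 0.17 M and Ka₁ = 5.01e-07. Solving: [H⁺] = (−Ka₁ + √(Ka₁² + 4·Ka₁·C)) / 2 = 2.9159e-04 M. pH = -log(2.9159e-04) = 3.54.

pH = 3.54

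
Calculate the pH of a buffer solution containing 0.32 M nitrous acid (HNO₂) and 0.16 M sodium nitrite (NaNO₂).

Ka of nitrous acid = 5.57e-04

pKa = -log(5.57e-04) = 3.25. pH = pKa + log([A⁻]/[HA]) = 3.25 + log(0.16/0.32)

pH = 2.95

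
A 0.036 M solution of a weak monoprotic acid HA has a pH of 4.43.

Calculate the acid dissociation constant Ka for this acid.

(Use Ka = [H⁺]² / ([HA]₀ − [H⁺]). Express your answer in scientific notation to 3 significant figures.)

[H⁺] = 10^(−pH) = 10^(−4.43) = 3.715e-05 M. For HA ⇌ H⁺ + A⁻, Ka = [H⁺][A⁻]/[HA] = [H⁺]² / ([HA]₀ − [H⁺]) = (3.715e-05)² / (0.036 − 3.715e-05) = 3.84e-08.

K_a = 3.84e-08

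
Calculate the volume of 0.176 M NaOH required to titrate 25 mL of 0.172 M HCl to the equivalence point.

At equivalence: moles acid = moles base. moles HCl = 0.172 × 25/1000 = 0.0043 mol. V_base = moles / 0.176 × 1000 = 24.4 mL.

V_{base} = 24.4 mL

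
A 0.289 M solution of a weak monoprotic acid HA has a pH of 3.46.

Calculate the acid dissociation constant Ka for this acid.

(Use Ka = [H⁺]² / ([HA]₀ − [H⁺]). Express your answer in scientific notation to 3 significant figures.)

[H⁺] = 10^(−pH) = 10^(−3.46) = 3.467e-04 M. For HA ⇌ H⁺ + A⁻, Ka = [H⁺][A⁻]/[HA] = [H⁺]² / ([HA]₀ − [H⁺]) = (3.467e-04)² / (0.289 − 3.467e-04) = 4.17e-07.

K_a = 4.17e-07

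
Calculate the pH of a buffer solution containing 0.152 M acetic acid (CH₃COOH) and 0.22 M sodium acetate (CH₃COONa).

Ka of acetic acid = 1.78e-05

pKa = -log(1.78e-05) = 4.75. pH = pKa + log([A⁻]/[HA]) = 4.75 + log(0.22/0.152)

pH = 4.91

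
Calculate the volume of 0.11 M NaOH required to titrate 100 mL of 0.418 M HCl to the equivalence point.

At equivalence: moles acid = moles base. moles HCl = 0.418 × 100/1000 = 0.0418 mol. V_base = moles / 0.11 × 1000 = 380.0 mL.

V_{base} = 380.0 mL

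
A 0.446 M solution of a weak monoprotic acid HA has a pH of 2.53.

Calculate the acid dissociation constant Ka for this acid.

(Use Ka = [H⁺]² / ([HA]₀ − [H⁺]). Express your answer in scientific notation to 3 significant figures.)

[H⁺] = 10^(−pH) = 10^(−2.53) = 2.951e-03 M. For HA ⇌ H⁺ + A⁻, Ka = [H⁺][A⁻]/[HA] = [H⁺]² / ([HA]₀ − [H⁺]) = (2.951e-03)² / (0.446 − 2.951e-03) = 1.97e-05.

K_a = 1.97e-05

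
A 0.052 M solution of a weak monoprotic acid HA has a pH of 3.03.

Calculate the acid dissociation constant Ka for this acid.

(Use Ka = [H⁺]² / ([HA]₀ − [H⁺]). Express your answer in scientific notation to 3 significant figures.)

[H⁺] = 10^(−pH) = 10^(−3.03) = 9.333e-04 M. For HA ⇌ H⁺ + A⁻, Ka = [H⁺][A⁻]/[HA] = [H⁺]² / ([HA]₀ − [H⁺]) = (9.333e-04)² / (0.052 − 9.333e-04) = 1.71e-05.

K_a = 1.71e-05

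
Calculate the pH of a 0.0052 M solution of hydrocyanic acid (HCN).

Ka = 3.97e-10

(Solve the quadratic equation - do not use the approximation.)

x² + Ka×x - Ka×C = 0. Using quadratic formula: [H⁺] = 1.4366e-06

pH = 5.84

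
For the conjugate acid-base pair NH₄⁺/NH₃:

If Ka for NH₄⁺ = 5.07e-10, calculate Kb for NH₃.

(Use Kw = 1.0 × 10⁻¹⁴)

For a conjugate pair Ka × Kb = Kw, so Kb = Kw/Ka = 1.0 × 10⁻¹⁴ / 5.07e-10 = 1.97e-05.

K_b = 1.97e-05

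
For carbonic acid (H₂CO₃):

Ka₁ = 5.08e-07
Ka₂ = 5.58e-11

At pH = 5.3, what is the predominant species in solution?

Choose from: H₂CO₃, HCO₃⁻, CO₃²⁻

pKa₁ = 6.29, pKa₂ = 10.25. For a polyprotic acid the predominant species crosses at each pKa: below pKa_n the protonated form dominates, above it the deprotonated form does. At pH = 5.3, the predominant species is H₂CO₃.

H₂CO₃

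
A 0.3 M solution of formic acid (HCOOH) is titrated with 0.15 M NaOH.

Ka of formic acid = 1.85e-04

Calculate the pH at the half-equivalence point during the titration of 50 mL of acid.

At half-equivalence [HA] = [A⁻], so Henderson-Hasselbalch gives pH = pKa = -log(1.85e-04) = 3.73.

pH = pKa = 3.73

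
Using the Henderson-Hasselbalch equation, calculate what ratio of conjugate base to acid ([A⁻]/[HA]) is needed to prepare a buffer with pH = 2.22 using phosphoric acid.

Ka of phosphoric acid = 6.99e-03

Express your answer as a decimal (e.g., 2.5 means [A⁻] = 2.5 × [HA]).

pKa = -log(6.99e-03) = 2.1555. pH = pKa + log([A⁻]/[HA]), so log([A⁻]/[HA]) = pH − pKa = 2.22 − 2.1555 = 0.0645. [A⁻]/[HA] = 10^(0.0645) = 1.16

[A⁻]/[HA] = 1.16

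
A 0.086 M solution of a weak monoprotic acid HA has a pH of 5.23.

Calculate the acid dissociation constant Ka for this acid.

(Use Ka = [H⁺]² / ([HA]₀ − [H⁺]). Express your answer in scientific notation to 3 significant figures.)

[H⁺] = 10^(−pH) = 10^(−5.23) = 5.888e-06 M. For HA ⇌ H⁺ + A⁻, Ka = [H⁺][A⁻]/[HA] = [H⁺]² / ([HA]₀ − [H⁺]) = (5.888e-06)² / (0.086 − 5.888e-06) = 4.03e-10.

K_a = 4.03e-10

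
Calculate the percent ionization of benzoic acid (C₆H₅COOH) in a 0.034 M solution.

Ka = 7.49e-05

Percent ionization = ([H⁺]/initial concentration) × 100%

Using Ka equilibrium: x² + Ka×x - Ka×C = 0. Solving: [H⁺] = 1.5588e-03. Percent = (1.5588e-03/0.034) × 100

Percent ionization = 4.58%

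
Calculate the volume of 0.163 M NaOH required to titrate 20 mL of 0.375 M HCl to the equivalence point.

At equivalence: moles acid = moles base. moles HCl = 0.375 × 20/1000 = 0.0075 mol. V_base = moles / 0.163 × 1000 = 46.0 mL.

V_{base} = 46.0 mL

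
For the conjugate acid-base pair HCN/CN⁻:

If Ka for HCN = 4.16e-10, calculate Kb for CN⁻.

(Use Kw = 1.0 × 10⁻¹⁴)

For a conjugate pair Ka × Kb = Kw, so Kb = Kw/Ka = 1.0 × 10⁻¹⁴ / 4.16e-10 = 2.40e-05.

K_b = 2.40e-05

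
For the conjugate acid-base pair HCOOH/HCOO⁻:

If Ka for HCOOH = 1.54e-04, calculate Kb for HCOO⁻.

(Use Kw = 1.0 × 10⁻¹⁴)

For a conjugate pair Ka × Kb = Kw, so Kb = Kw/Ka = 1.0 × 10⁻¹⁴ / 1.54e-04 = 6.49e-11.

K_b = 6.49e-11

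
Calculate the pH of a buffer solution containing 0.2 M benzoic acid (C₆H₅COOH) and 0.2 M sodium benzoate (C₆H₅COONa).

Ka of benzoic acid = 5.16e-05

pKa = -log(5.16e-05) = 4.29. pH = pKa + log([A⁻]/[HA]) = 4.29 + log(0.2/0.2)

pH = 4.29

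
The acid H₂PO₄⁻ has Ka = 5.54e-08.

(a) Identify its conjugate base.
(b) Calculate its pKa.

(a) The conjugate base is formed by removing one H⁺ from H₂PO₄⁻, giving HPO₄²⁻. (b) pKa = -log(Ka) = -log(5.54e-08) = 7.26.

Conjugate base: HPO₄²⁻; pK_a = 7.26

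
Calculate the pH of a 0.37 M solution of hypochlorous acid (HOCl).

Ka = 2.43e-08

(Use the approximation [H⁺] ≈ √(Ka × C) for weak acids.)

[H⁺] = √(Ka × C) = √(2.43e-08 × 0.37) = 9.4821e-05. pH = -log(9.4821e-05)

pH = 4.02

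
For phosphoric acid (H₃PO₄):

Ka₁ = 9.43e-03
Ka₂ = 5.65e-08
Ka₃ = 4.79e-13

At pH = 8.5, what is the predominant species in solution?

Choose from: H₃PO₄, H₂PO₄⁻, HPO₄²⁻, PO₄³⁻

pKa₁ = 2.03, pKa₂ = 7.25, pKa₃ = 12.32. For a polyprotic acid the predominant species crosses at each pKa: below pKa_n the protonated form dominates, above it the deprotonated form does. At pH = 8.5, the predominant species is HPO₄²⁻.

HPO₄²⁻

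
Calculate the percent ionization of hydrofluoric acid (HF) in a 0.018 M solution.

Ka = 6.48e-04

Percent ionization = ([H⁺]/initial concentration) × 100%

Using Ka equilibrium: x² + Ka×x - Ka×C = 0. Solving: [H⁺] = 3.1066e-03. Percent = (3.1066e-03/0.018) × 100

Percent ionization = 17.3%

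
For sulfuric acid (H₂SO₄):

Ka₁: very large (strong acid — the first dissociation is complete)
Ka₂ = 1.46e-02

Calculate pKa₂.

pKa₂ = -log(Ka₂) = -log(1.46e-02) = 1.84.

pK_{a2} = 1.84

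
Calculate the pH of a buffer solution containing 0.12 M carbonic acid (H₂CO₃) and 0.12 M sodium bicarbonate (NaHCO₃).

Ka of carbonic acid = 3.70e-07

pKa = -log(3.70e-07) = 6.43. pH = pKa + log([A⁻]/[HA]) = 6.43 + log(0.12/0.12)

pH = 6.43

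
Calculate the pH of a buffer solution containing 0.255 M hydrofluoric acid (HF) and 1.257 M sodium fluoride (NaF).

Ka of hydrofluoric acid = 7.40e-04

pKa = -log(7.40e-04) = 3.13. pH = pKa + log([A⁻]/[HA]) = 3.13 + log(1.257/0.255)

pH = 3.82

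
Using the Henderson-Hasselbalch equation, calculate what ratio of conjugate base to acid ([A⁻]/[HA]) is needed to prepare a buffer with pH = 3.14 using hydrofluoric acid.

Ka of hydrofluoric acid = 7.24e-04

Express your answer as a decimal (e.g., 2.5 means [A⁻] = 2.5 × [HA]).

pKa = -log(7.24e-04) = 3.1403. pH = pKa + log([A⁻]/[HA]), so log([A⁻]/[HA]) = pH − pKa = 3.14 − 3.1403 = -0.0003. [A⁻]/[HA] = 10^(-0.0003) = 0.999

[A⁻]/[HA] = 0.999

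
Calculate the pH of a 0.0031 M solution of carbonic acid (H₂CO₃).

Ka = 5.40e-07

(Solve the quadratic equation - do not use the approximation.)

x² + Ka×x - Ka×C = 0. Using quadratic formula: [H⁺] = 4.0645e-05

pH = 4.39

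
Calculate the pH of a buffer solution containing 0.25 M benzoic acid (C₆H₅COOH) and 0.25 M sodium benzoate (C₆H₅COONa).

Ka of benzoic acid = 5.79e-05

pKa = -log(5.79e-05) = 4.24. pH = pKa + log([A⁻]/[HA]) = 4.24 + log(0.25/0.25)

pH = 4.24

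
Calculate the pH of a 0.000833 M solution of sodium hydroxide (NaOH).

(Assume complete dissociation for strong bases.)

[OH⁻] = 0.000833 M for strong base. pOH = -log[OH⁻] = 3.08, pH = 14 - pOH

pH = 10.92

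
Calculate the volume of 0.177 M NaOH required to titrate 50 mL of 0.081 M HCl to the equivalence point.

At equivalence: moles acid = moles base. moles HCl = 0.081 × 50/1000 = 0.00405 mol. V_base = moles / 0.177 × 1000 = 22.9 mL.

V_{base} = 22.9 mL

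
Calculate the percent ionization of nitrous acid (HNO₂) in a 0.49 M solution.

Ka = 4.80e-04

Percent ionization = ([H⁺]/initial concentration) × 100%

Using Ka equilibrium: x² + Ka×x - Ka×C = 0. Solving: [H⁺] = 1.5098e-02. Percent = (1.5098e-02/0.49) × 100

Percent ionization = 3.08%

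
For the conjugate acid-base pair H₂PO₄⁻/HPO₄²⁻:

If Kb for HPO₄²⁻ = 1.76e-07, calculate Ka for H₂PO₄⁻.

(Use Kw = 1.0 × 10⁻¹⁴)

For a conjugate pair Ka × Kb = Kw, so Ka = Kw/Kb = 1.0 × 10⁻¹⁴ / 1.76e-07 = 5.68e-08.

K_a = 5.68e-08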